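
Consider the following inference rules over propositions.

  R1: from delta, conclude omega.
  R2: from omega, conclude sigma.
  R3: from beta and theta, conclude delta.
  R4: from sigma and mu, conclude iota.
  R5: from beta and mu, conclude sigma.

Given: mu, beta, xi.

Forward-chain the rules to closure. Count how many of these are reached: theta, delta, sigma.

1

From beta and mu, R5 gives sigma.
No rule produces theta, and it is not given.
delta would need beta and theta (R3), but theta is never established.
sigma: reached.
Reached: sigma — 1 of the 3.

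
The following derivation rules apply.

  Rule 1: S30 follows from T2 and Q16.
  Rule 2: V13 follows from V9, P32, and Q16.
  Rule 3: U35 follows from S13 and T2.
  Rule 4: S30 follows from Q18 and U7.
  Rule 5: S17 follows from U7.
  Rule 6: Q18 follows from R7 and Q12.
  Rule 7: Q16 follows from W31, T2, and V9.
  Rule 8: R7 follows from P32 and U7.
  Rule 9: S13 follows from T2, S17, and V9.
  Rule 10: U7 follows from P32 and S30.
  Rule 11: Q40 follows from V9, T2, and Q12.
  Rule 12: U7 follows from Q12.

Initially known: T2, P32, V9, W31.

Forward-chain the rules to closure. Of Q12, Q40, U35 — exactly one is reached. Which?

U35

W31, T2, and V9 hold, so Q16 follows (Rule 7).
From T2 and Q16, Rule 1 gives S30.
P32 and S30 hold, so U7 follows (Rule 10).
From U7, Rule 5 gives S17.
T2, S17, and V9 hold, so S13 follows (Rule 9).
From S13 and T2, Rule 3 gives U35.
No rule produces Q12, and it is not given. Q40 would need V9, T2, and Q12 (Rule 11), but Q12 is never established.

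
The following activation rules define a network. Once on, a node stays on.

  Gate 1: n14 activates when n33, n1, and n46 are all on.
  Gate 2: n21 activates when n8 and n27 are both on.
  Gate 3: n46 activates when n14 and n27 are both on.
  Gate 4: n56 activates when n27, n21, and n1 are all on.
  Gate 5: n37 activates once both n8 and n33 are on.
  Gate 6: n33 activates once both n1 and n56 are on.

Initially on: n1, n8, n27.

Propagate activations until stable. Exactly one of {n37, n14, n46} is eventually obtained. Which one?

n37

Gate 2: n8 and n27 on → n21 on.
Gate 4: n27, n21, and n1 on → n56 on.
Gate 6: n1 and n56 on → n33 on.
Gate 5: n8 and n33 on → n37 on.
n46 would need n14 and n27 (Gate 3), but n14 never turns on. n14 would need n33, n1, and n46 (Gate 1), but n46 never turns on.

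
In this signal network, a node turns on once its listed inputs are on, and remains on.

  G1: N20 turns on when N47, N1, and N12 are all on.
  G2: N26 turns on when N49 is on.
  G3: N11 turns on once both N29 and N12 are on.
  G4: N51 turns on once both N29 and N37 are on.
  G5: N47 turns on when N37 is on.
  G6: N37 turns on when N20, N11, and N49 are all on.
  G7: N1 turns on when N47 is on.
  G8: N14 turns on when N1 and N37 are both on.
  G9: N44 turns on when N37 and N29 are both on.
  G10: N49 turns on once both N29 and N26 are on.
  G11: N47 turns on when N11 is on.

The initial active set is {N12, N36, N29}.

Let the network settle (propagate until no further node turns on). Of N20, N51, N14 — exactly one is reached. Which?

N20

G3: N29 and N12 on → N11 on.
N11 is on, so N47 turns on (G11).
N47 is on, so N1 turns on (G7).
N47, N1, and N12 are on, so N20 turns on (G1).
N51 would need N29 and N37 (G4), but N37 never turns on. N14 would need N1 and N37 (G8), but N37 never turns on.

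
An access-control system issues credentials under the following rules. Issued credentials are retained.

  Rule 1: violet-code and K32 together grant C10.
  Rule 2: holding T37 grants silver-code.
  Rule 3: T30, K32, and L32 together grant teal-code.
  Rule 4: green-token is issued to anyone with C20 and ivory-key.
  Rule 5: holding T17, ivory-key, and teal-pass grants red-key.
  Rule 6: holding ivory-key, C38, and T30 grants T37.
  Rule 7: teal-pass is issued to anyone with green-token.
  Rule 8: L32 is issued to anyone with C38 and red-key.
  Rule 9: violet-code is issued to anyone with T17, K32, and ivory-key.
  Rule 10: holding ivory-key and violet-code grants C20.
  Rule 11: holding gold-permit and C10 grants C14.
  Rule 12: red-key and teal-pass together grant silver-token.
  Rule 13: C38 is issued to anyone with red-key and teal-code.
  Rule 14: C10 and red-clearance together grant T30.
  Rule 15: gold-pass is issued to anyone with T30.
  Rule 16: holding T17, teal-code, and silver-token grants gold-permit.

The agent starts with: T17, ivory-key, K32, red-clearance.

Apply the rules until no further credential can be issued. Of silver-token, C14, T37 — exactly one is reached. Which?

silver-token

Holding T17, K32, and ivory-key grants violet-code (Rule 9).
Holding ivory-key and violet-code grants C20 (Rule 10).
Holding C20 and ivory-key grants green-token (Rule 4).
Holding green-token grants teal-pass (Rule 7).
Holding T17, ivory-key, and teal-pass grants red-key (Rule 5).
Holding red-key and teal-pass grants silver-token (Rule 12).
C14 would need gold-permit and C10 (Rule 11), but gold-permit is never granted. T37 would need ivory-key, C38, and T30 (Rule 6), but C38 is never granted.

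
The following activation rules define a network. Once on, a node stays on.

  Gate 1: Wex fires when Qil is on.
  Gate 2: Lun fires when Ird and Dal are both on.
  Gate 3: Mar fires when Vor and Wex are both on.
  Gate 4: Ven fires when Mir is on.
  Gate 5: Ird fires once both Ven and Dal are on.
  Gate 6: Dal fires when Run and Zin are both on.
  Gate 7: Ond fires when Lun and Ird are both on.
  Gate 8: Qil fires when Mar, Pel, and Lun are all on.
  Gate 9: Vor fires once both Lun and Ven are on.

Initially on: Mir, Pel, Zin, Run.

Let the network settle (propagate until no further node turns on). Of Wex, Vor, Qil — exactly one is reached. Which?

Gate 6: Run and Zin on → Dal on.
Gate 4: Mir on → Ven on.
Ven and Dal are on, so Ird fires (Gate 5).
Gate 2: Ird and Dal on → Lun on.
Lun and Ven are on, so Vor fires (Gate 9).
Wex would need Qil (Gate 1), but Qil never turns on. Qil would need Mar, Pel, and Lun (Gate 8), but Mar never turns on.

Vor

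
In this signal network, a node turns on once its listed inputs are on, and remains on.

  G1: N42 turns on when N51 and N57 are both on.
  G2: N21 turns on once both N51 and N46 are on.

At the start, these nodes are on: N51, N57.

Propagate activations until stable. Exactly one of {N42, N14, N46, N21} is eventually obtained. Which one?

N51 and N57 are on, so N42 turns on (G1).
No rule produces N46, and it is not given. No rule produces N14, and it is not given. N21 would need N51 and N46 (G2), but N46 never turns on.

N42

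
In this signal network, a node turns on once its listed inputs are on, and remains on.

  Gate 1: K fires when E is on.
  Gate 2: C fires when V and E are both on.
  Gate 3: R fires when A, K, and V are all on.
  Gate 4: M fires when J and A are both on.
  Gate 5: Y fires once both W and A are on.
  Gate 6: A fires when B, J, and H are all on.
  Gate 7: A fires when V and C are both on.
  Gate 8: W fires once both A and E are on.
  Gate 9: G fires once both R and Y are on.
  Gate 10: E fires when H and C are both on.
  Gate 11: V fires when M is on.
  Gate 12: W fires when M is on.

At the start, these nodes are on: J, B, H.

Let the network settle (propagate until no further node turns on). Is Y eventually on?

Gate 6: B, J, and H on → A on.
Gate 4: J and A on → M on.
Gate 12: M on → W on.
Gate 5: W and A on → Y on.

Yes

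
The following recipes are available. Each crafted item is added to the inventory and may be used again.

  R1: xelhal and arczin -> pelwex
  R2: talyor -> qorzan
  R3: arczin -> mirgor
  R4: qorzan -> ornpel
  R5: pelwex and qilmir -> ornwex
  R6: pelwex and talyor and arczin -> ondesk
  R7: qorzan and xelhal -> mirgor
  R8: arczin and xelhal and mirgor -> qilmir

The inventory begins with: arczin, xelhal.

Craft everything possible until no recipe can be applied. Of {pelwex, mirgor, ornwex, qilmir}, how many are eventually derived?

4

Using R3, arczin makes mirgor.
Using R1, xelhal and arczin make pelwex.
Using R8, arczin, xelhal, and mirgor make qilmir.
pelwex and qilmir -> ornwex (R5).
pelwex: reached.
mirgor: reached.
ornwex: reached.
qilmir: reached.
All 4 are reached.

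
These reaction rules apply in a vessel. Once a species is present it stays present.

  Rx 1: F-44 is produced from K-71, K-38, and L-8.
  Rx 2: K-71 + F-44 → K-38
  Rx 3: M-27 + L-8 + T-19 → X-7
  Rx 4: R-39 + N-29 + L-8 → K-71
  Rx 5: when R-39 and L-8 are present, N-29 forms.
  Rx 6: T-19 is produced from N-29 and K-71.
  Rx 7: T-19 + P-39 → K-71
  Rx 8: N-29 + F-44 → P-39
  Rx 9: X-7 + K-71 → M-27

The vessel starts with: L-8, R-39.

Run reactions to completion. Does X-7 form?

No

X-7 would need M-27, L-8, and T-19 (Rx 3), but M-27 never forms.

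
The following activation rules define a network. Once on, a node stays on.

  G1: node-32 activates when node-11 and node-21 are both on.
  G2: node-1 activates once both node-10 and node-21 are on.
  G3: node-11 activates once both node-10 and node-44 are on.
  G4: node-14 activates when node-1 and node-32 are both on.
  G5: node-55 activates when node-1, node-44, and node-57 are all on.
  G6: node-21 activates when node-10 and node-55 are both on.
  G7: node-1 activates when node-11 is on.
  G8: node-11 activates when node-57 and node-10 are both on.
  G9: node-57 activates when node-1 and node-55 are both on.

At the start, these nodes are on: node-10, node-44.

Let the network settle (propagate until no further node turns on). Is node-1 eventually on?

Yes

G3: node-10 and node-44 on → node-11 on.
node-11 is on, so node-1 activates (G7).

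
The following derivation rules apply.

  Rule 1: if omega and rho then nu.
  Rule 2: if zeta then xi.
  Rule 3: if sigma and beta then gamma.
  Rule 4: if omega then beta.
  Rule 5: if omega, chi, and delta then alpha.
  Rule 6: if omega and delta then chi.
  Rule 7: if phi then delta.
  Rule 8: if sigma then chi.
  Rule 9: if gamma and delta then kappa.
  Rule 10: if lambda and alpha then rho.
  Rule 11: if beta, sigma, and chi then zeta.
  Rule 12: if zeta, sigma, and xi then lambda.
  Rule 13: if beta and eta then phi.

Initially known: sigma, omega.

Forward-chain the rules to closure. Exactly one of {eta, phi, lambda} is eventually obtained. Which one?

lambda

sigma holds, so chi follows (Rule 8).
From omega, Rule 4 gives beta.
beta, sigma, and chi hold, so zeta follows (Rule 11).
zeta holds, so xi follows (Rule 2).
From zeta, sigma, and xi, Rule 12 gives lambda.
No rule produces eta, and it is not given. phi would need beta and eta (Rule 13), but eta is never established.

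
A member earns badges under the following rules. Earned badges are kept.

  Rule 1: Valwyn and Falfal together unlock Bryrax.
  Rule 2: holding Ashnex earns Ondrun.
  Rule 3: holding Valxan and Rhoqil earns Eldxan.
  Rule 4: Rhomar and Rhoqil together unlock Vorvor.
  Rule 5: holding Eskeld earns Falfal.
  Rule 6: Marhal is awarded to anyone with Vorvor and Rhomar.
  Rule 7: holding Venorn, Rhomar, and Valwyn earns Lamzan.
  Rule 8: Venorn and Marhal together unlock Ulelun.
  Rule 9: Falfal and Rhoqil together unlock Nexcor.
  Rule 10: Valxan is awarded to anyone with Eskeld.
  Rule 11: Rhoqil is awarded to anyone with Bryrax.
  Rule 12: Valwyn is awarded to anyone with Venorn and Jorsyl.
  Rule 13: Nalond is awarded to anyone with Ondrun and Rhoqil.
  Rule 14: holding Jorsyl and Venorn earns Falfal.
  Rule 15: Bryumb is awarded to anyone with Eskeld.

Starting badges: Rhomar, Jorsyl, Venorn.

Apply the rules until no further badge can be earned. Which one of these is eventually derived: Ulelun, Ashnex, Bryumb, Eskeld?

With Venorn and Jorsyl, Valwyn is earned (Rule 12).
With Jorsyl and Venorn, Falfal is earned (Rule 14).
With Valwyn and Falfal, Bryrax is earned (Rule 1).
With Bryrax, Rhoqil is earned (Rule 11).
With Rhomar and Rhoqil, Vorvor is earned (Rule 4).
With Vorvor and Rhomar, Marhal is earned (Rule 6).
With Venorn and Marhal, Ulelun is earned (Rule 8).
No rule produces Ashnex, and it is not given. Bryumb would need Eskeld (Rule 15), but Eskeld is never earned. No rule produces Eskeld, and it is not given.

Ulelun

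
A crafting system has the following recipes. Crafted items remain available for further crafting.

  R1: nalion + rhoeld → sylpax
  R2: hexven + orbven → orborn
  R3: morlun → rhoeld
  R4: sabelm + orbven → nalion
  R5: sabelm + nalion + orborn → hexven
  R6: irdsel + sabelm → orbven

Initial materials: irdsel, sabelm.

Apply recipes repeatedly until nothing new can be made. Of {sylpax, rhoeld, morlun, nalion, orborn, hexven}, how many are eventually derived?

Using R6, irdsel and sabelm make orbven.
Using R4, sabelm and orbven make nalion.
sylpax would need nalion and rhoeld (R1), but rhoeld is never obtained.
rhoeld would need morlun (R3), but morlun is never obtained.
No rule produces morlun, and it is not given.
nalion: reached.
orborn would need hexven and orbven (R2), but hexven is never obtained.
hexven would need sabelm, nalion, and orborn (R5), but orborn is never obtained.
Reached: nalion — 1 of the 6.

1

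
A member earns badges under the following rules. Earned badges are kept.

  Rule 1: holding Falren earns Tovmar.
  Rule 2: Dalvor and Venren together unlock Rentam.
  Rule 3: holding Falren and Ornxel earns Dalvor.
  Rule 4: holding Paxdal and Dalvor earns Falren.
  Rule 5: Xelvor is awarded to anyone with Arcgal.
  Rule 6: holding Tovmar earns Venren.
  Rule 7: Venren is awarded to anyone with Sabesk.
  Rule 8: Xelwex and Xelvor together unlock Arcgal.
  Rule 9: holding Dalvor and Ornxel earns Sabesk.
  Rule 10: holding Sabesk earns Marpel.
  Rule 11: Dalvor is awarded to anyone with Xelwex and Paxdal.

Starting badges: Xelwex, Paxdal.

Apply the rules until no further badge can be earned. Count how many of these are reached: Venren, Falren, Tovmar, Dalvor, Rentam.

5

With Xelwex and Paxdal, Dalvor is earned (Rule 11).
With Paxdal and Dalvor, Falren is earned (Rule 4).
With Falren, Tovmar is earned (Rule 1).
With Tovmar, Venren is earned (Rule 6).
With Dalvor and Venren, Rentam is earned (Rule 2).
Venren: reached.
Falren: reached.
Tovmar: reached.
Dalvor: reached.
Rentam: reached.
All 5 are reached.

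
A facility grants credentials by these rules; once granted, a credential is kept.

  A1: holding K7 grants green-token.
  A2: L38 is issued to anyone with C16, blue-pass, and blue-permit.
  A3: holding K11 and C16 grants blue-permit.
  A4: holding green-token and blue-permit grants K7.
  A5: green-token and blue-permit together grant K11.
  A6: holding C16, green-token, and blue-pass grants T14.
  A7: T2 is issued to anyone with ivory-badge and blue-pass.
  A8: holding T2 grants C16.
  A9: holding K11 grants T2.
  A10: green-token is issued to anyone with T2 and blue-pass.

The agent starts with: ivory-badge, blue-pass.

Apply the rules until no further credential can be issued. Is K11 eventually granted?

No

K11 would need green-token and blue-permit (A5), but blue-permit is never granted.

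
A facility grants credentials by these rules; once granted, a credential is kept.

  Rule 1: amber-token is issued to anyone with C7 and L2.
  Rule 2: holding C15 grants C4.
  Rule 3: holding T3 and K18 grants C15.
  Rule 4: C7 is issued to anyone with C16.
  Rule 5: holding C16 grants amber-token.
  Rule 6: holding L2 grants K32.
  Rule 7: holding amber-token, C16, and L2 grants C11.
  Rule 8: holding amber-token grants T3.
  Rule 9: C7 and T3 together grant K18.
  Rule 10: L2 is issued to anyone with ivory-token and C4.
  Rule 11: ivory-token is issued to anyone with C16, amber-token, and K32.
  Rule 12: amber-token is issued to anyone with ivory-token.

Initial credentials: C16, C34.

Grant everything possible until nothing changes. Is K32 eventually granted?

No

K32 would need L2 (Rule 6), but L2 is never granted.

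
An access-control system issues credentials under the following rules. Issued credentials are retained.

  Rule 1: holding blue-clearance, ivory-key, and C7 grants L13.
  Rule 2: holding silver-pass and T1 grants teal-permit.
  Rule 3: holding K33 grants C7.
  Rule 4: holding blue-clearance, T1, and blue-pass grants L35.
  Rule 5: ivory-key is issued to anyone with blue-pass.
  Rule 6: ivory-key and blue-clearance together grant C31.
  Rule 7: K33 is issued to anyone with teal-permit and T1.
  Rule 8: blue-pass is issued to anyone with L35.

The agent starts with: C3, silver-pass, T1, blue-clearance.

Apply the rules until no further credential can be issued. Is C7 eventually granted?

Holding silver-pass and T1 grants teal-permit (Rule 2).
Holding teal-permit and T1 grants K33 (Rule 7).
Holding K33 grants C7 (Rule 3).

Yes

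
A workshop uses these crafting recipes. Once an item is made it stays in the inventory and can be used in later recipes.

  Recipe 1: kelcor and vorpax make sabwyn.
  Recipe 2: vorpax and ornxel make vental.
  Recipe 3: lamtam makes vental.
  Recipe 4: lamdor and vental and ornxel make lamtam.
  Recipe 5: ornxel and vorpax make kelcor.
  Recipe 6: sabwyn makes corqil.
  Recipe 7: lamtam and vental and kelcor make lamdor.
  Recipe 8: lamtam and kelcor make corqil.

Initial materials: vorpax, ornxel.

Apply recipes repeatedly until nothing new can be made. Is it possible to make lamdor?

No

lamdor would need lamtam, vental, and kelcor (Recipe 7), but lamtam is never obtained.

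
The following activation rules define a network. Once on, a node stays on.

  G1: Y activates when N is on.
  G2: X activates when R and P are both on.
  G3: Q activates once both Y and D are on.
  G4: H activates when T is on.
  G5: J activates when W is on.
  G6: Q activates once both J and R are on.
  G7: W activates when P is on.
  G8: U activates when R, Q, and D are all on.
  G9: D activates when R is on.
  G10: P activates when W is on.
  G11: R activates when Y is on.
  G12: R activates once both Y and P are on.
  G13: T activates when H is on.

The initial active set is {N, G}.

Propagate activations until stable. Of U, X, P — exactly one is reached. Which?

N is on, so Y activates (G1).
Y is on, so R activates (G11).
R is on, so D activates (G9).
Y and D are on, so Q activates (G3).
G8: R, Q, and D on → U on.
P would need W (G10), but W never turns on. X would need R and P (G2), but P never turns on.

U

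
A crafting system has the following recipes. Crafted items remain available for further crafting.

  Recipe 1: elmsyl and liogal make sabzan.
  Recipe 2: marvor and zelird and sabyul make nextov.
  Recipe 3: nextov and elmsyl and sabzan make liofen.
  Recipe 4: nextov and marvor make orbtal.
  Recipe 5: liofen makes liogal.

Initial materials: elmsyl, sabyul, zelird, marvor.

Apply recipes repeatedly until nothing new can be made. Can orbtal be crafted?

marvor and zelird and sabyul → nextov (Recipe 2).
nextov and marvor → orbtal (Recipe 4).

Yes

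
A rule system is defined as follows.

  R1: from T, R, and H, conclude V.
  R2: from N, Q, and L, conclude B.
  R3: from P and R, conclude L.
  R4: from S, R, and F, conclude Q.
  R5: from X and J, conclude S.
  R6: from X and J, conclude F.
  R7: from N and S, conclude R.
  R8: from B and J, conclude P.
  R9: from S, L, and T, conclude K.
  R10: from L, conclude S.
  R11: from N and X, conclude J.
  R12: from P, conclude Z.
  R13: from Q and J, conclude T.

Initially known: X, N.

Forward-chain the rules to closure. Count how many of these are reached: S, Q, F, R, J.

From N and X, R11 gives J.
From X and J, R6 gives F.
X and J hold, so S follows (R5).
N and S hold, so R follows (R7).
From S, R, and F, R4 gives Q.
S: reached.
Q: reached.
F: reached.
R: reached.
J: reached.
All 5 are reached.

5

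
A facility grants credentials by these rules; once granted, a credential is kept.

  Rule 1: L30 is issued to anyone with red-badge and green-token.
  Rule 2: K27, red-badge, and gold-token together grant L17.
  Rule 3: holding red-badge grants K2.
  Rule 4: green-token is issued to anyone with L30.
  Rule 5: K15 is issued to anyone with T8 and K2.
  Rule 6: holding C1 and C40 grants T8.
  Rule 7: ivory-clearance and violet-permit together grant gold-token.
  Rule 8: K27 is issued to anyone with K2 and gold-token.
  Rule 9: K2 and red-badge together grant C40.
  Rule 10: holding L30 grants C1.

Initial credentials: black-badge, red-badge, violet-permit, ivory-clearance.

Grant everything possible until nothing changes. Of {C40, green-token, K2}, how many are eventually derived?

Holding red-badge grants K2 (Rule 3).
Holding K2 and red-badge grants C40 (Rule 9).
C40: reached.
green-token would need L30 (Rule 4), but L30 is never granted.
K2: reached.
Reached: C40 and K2 — 2 of the 3.

2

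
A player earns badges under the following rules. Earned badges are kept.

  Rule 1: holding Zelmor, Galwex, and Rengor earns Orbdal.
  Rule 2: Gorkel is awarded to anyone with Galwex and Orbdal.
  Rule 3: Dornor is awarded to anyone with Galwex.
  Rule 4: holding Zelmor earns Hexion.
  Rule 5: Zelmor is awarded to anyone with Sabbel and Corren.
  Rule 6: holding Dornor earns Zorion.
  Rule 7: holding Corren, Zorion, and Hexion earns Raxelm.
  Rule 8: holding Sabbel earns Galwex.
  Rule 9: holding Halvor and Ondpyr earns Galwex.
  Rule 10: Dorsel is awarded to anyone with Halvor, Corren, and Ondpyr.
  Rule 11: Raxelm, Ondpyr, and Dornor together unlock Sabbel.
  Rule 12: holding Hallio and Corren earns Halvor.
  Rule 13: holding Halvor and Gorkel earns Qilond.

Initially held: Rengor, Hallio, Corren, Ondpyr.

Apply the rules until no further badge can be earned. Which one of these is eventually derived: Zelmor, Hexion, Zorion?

With Hallio and Corren, Halvor is earned (Rule 12).
With Halvor and Ondpyr, Galwex is earned (Rule 9).
With Galwex, Dornor is earned (Rule 3).
With Dornor, Zorion is earned (Rule 6).
Hexion would need Zelmor (Rule 4), but Zelmor is never earned. Zelmor would need Sabbel and Corren (Rule 5), but Sabbel is never earned.

Zorion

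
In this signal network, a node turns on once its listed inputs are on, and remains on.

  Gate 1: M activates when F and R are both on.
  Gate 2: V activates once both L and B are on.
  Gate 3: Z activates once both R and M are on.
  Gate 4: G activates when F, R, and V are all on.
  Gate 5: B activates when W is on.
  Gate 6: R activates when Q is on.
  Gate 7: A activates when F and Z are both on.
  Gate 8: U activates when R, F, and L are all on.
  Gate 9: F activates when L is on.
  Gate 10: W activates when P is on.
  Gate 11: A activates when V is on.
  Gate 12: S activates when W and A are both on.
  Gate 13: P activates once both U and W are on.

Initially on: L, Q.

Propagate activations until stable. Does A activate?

Q is on, so R activates (Gate 6).
Gate 9: L on → F on.
F and R are on, so M activates (Gate 1).
Gate 3: R and M on → Z on.
F and Z are on, so A activates (Gate 7).

Yes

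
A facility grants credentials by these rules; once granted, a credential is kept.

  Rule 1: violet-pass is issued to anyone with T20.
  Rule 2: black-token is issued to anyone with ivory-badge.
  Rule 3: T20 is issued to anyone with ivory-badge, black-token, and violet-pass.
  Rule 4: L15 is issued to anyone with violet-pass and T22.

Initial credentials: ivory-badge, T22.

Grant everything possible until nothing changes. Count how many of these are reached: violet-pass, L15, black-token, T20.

Holding ivory-badge grants black-token (Rule 2).
violet-pass would need T20 (Rule 1), but T20 is never granted.
L15 would need violet-pass and T22 (Rule 4), but violet-pass is never granted.
black-token: reached.
T20 would need ivory-badge, black-token, and violet-pass (Rule 3), but violet-pass is never granted.
Reached: black-token — 1 of the 4.

1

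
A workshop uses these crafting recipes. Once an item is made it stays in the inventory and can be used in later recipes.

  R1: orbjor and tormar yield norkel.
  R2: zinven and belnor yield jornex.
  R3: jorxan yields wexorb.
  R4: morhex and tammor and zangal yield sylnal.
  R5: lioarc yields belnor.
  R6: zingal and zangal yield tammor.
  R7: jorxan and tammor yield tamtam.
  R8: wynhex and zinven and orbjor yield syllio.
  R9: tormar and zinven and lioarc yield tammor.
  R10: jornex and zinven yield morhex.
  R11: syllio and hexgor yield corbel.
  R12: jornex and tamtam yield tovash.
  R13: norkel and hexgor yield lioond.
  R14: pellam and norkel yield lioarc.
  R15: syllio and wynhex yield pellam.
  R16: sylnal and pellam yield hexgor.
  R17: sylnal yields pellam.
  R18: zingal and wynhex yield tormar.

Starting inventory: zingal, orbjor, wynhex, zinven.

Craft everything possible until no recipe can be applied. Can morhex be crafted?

Yes

zingal and wynhex → tormar (R18).
Using R8, wynhex, zinven, and orbjor make syllio.
Using R1, orbjor and tormar make norkel.
syllio and wynhex → pellam (R15).
Using R14, pellam and norkel make lioarc.
lioarc → belnor (R5).
Using R2, zinven and belnor make jornex.
jornex and zinven → morhex (R10).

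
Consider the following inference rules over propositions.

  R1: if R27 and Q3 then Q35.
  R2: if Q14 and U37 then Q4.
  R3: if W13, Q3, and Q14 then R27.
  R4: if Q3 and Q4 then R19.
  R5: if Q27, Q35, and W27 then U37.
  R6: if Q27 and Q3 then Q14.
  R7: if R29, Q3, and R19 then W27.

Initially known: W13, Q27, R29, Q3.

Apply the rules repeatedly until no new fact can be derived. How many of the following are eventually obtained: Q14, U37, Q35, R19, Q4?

2

Q27 and Q3 hold, so Q14 follows (R6).
From W13, Q3, and Q14, R3 gives R27.
R27 and Q3 hold, so Q35 follows (R1).
Q14: reached.
U37 would need Q27, Q35, and W27 (R5), but W27 is never established.
Q35: reached.
R19 would need Q3 and Q4 (R4), but Q4 is never established.
Q4 would need Q14 and U37 (R2), but U37 is never established.
Reached: Q14 and Q35 — 2 of the 5.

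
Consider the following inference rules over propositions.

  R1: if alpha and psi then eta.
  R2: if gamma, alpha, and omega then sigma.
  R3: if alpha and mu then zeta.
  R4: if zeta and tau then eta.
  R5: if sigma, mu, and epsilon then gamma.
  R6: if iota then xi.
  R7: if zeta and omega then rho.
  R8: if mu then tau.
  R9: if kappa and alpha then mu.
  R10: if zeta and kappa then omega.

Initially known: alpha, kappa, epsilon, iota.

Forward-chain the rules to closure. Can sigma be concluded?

sigma would need gamma, alpha, and omega (R2), but gamma is never established.

No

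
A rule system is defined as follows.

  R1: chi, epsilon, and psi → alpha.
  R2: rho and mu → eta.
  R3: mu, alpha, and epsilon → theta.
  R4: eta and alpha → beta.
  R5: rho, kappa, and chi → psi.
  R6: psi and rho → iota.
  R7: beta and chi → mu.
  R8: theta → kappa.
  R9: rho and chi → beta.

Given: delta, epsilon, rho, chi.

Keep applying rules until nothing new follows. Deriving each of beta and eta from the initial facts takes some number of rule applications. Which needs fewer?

beta

beta: rho and chi hold, so beta follows (R9). [1 rule application]
eta: rho and chi hold, so beta follows (R9). beta and chi hold, so mu follows (R7). From rho and mu, R2 gives eta. [3 rule applications]
beta needs fewer.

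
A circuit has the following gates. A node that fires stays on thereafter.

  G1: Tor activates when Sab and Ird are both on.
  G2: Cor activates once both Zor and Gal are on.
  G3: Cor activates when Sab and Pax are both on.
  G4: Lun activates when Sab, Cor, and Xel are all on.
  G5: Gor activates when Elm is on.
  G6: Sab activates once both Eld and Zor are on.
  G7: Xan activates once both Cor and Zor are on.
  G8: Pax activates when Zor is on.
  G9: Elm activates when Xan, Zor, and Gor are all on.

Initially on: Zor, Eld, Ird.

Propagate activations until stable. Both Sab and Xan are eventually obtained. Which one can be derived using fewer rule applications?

Sab

Sab: Eld and Zor are on, so Sab activates (G6). [1 rule application]
Xan: G6: Eld and Zor on → Sab on. G8: Zor on → Pax on. G3: Sab and Pax on → Cor on. Cor and Zor are on, so Xan activates (G7). [4 rule applications]
Sab needs fewer.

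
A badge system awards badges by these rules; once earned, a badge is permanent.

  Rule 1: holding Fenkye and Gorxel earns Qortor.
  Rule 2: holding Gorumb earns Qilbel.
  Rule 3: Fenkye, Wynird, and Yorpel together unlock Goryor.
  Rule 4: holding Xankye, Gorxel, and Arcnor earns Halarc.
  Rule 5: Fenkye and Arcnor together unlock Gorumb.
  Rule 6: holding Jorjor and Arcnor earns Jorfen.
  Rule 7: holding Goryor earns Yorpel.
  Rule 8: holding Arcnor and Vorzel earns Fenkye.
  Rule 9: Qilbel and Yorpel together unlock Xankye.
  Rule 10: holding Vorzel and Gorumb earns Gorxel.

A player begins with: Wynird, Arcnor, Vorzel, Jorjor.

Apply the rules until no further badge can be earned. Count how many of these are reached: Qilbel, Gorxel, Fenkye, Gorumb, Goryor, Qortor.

5

With Arcnor and Vorzel, Fenkye is earned (Rule 8).
With Fenkye and Arcnor, Gorumb is earned (Rule 5).
With Vorzel and Gorumb, Gorxel is earned (Rule 10).
With Gorumb, Qilbel is earned (Rule 2).
With Fenkye and Gorxel, Qortor is earned (Rule 1).
Qilbel: reached.
Gorxel: reached.
Fenkye: reached.
Gorumb: reached.
Goryor would need Fenkye, Wynird, and Yorpel (Rule 3), but Yorpel is never earned.
Qortor: reached.
Reached: Qilbel, Gorxel, Fenkye, Gorumb, and Qortor — 5 of the 6.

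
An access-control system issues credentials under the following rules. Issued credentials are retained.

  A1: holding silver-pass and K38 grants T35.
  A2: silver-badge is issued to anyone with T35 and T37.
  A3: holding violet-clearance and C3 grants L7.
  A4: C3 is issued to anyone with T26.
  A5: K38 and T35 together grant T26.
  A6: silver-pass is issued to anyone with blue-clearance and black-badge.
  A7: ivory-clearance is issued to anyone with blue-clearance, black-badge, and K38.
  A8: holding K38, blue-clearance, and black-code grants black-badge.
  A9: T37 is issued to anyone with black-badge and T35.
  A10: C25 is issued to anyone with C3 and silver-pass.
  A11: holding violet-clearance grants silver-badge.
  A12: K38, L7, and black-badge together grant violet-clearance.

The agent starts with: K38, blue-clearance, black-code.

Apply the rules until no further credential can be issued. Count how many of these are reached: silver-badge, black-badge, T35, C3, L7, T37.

5

Holding K38, blue-clearance, and black-code grants black-badge (A8).
Holding blue-clearance and black-badge grants silver-pass (A6).
Holding silver-pass and K38 grants T35 (A1).
Holding K38 and T35 grants T26 (A5).
Holding black-badge and T35 grants T37 (A9).
Holding T35 and T37 grants silver-badge (A2).
Holding T26 grants C3 (A4).
silver-badge: reached.
black-badge: reached.
T35: reached.
C3: reached.
L7 would need violet-clearance and C3 (A3), but violet-clearance is never granted.
T37: reached.
Reached: silver-badge, black-badge, T35, C3, and T37 — 5 of the 6.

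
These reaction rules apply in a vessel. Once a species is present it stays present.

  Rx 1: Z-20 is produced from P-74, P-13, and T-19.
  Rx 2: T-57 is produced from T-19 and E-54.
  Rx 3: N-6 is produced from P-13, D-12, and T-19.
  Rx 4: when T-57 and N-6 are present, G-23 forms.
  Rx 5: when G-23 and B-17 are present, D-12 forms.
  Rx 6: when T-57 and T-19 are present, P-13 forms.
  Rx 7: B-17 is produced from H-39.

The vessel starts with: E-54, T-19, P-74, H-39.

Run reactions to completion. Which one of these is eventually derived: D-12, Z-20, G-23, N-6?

Z-20

T-19 and E-54 present → T-57 forms (Rx 2).
T-57 and T-19 present → P-13 forms (Rx 6).
P-74, P-13, and T-19 present → Z-20 forms (Rx 1).
G-23 would need T-57 and N-6 (Rx 4), but N-6 never forms. N-6 would need P-13, D-12, and T-19 (Rx 3), but D-12 never forms. D-12 would need G-23 and B-17 (Rx 5), but G-23 never forms.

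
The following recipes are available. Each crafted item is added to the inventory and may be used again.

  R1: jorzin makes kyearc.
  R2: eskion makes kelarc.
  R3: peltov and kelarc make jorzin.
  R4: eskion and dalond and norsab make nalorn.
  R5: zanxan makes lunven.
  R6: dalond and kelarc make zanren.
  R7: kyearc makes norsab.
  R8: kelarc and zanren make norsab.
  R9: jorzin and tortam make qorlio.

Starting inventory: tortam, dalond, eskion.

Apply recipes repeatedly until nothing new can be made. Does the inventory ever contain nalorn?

Yes

Using R2, eskion makes kelarc.
dalond and kelarc → zanren (R6).
kelarc and zanren → norsab (R8).
Using R4, eskion, dalond, and norsab make nalorn.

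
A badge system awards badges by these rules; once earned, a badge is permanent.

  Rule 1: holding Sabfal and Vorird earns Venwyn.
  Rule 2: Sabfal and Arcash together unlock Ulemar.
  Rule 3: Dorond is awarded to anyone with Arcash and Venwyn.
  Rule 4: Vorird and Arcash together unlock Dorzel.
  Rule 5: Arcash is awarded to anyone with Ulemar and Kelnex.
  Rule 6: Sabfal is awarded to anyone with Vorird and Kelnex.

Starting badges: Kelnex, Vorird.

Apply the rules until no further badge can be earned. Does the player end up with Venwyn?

Yes

With Vorird and Kelnex, Sabfal is earned (Rule 6).
With Sabfal and Vorird, Venwyn is earned (Rule 1).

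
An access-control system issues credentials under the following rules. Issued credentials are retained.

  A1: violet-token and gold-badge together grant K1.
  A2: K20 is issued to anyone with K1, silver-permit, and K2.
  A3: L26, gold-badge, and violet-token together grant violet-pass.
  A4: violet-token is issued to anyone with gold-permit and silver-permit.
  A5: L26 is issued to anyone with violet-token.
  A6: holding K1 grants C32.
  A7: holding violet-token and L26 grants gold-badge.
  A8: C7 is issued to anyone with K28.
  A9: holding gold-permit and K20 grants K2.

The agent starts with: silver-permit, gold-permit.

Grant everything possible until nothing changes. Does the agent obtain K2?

K2 would need gold-permit and K20 (A9), but K20 is never granted.

No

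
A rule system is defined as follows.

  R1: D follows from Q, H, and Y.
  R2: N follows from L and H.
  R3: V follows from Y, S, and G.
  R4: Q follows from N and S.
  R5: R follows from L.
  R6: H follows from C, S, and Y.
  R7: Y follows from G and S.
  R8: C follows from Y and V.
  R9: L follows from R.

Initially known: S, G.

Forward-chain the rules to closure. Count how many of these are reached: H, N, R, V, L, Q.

G and S hold, so Y follows (R7).
From Y, S, and G, R3 gives V.
Y and V hold, so C follows (R8).
From C, S, and Y, R6 gives H.
H: reached.
N would need L and H (R2), but L is never established.
R would need L (R5), but L is never established.
V: reached.
L would need R (R9), but R is never established.
Q would need N and S (R4), but N is never established.
Reached: H and V — 2 of the 6.

2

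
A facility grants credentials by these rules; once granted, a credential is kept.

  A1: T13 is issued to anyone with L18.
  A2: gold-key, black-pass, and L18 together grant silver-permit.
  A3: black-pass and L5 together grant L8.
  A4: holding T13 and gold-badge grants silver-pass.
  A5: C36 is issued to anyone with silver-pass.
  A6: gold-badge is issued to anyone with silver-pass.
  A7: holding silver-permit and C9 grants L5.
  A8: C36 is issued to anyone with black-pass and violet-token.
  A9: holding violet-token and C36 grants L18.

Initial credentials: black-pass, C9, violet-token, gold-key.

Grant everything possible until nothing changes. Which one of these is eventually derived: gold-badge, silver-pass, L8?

L8

Holding black-pass and violet-token grants C36 (A8).
Holding violet-token and C36 grants L18 (A9).
Holding gold-key, black-pass, and L18 grants silver-permit (A2).
Holding silver-permit and C9 grants L5 (A7).
Holding black-pass and L5 grants L8 (A3).
silver-pass would need T13 and gold-badge (A4), but gold-badge is never granted. gold-badge would need silver-pass (A6), but silver-pass is never granted.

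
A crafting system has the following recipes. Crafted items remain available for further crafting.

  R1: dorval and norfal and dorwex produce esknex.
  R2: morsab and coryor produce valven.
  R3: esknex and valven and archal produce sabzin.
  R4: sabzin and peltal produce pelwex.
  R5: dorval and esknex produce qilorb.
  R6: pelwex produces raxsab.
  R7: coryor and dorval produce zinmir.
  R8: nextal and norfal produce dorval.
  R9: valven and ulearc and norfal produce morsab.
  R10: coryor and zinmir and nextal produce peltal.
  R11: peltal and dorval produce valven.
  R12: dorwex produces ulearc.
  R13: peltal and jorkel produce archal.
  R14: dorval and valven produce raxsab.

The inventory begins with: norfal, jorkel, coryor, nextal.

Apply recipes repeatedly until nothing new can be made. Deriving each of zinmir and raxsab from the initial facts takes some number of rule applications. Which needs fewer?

zinmir

zinmir: Using R8, nextal and norfal make dorval. coryor and dorval → zinmir (R7). [2 rule applications]
raxsab: nextal and norfal → dorval (R8). coryor and dorval → zinmir (R7). Using R10, coryor, zinmir, and nextal make peltal. peltal and dorval → valven (R11). dorval and valven → raxsab (R14). [5 rule applications]
zinmir needs fewer.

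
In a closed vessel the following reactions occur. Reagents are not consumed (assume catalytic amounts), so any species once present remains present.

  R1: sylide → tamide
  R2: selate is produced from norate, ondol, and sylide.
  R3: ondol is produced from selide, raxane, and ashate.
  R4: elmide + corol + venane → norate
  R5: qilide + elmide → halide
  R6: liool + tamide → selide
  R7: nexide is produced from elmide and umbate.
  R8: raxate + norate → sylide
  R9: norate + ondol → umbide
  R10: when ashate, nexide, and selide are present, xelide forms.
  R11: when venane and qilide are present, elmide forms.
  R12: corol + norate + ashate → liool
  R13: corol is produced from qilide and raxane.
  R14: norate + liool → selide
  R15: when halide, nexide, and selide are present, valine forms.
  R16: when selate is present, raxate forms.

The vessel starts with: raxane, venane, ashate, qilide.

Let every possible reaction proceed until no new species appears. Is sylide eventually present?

sylide would need raxate and norate (R8), but raxate never forms.

No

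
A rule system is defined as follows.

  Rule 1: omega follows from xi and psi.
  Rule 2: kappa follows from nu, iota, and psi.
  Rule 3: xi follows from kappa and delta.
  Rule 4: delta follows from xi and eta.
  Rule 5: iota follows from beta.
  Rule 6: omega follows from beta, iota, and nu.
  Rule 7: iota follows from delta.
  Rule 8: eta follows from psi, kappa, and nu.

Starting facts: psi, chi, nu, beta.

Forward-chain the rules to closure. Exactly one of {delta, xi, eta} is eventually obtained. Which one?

From beta, Rule 5 gives iota.
nu, iota, and psi hold, so kappa follows (Rule 2).
psi, kappa, and nu hold, so eta follows (Rule 8).
delta would need xi and eta (Rule 4), but xi is never established. xi would need kappa and delta (Rule 3), but delta is never established.

eta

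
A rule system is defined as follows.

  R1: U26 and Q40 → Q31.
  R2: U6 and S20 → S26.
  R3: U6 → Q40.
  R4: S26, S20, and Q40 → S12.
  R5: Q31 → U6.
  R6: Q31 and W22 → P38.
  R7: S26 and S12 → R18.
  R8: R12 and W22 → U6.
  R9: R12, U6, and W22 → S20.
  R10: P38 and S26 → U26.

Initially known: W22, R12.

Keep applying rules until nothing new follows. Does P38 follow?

P38 would need Q31 and W22 (R6), but Q31 is never established.

No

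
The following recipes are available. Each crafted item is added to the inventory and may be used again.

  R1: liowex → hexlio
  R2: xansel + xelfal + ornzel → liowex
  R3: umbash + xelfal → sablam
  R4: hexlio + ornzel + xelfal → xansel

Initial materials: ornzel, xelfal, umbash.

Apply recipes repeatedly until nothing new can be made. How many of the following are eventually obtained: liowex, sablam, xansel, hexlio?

1

umbash + xelfal → sablam (R3).
liowex would need xansel, xelfal, and ornzel (R2), but xansel is never obtained.
sablam: reached.
xansel would need hexlio, ornzel, and xelfal (R4), but hexlio is never obtained.
hexlio would need liowex (R1), but liowex is never obtained.
Reached: sablam — 1 of the 4.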